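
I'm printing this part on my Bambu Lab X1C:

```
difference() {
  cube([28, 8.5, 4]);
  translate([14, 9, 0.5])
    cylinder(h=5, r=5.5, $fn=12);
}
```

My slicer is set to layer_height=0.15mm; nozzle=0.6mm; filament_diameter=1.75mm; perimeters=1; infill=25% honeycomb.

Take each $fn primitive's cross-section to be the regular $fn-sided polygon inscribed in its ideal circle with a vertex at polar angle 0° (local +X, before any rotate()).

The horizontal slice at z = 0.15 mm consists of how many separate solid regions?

1

At z = 0.15 mm: the cube is present — its section is the full 28×8.5 rectangle; the cylinder at (14, 9) does not reach this height (z outside [0.5, 5.5]); After the difference (first − rest): none of the subtracted shapes is present at this height, so the 28×8.5 cube is unchanged — 1 connected region. The result has 1 disconnected region.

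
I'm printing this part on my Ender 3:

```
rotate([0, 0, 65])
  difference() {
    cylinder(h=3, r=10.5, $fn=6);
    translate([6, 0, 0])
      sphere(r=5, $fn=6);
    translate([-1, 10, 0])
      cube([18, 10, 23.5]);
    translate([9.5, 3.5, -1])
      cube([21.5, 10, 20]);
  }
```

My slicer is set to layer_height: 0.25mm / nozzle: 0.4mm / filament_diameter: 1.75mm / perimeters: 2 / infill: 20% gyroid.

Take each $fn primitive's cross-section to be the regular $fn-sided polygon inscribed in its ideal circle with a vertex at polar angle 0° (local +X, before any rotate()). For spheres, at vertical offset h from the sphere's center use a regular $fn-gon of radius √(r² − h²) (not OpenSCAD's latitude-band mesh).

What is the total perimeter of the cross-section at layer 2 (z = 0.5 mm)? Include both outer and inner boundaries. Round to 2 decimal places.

72.00 mm

At z = 0.5 mm: the cylinder: section is a regular 6-gon, circumradius r=10.5 (perimeter = 2·6·10.500·sin(180°/6) = 63.00 mm); the r=5 sphere at (6, 0) contributes a regular 6-gon of circumradius √(5²−0.5²) = 4.975 (perimeter = 2·6·4.975·sin(180°/6) = 29.85 mm); the 18×10 cube at (-1, 10) contributes its full rectangle (perimeter 56.00 mm); the 21.5×10 cube at (9.5, 3.5) contributes its full rectangle (perimeter 63.00 mm); After the difference (first − rest): starting from the r=10.5 cylinder, the r=5 sphere at (6, 0) partially overlaps it — only the 60.21 mm² overlap (of its 64.30 mm²) is removed, clipping the outline; the 18×10 cube at (-1, 10) misses the remaining region (no effect); the 21.5×10 cube at (9.5, 3.5) misses the remaining region (no effect) — boundary = 72.00 mm; (whole slice rotated 65° about Z — lengths, areas and connectivity unchanged). Overall, the cross-section is a single solid region. Total boundary length (outer) = 72.00 mm.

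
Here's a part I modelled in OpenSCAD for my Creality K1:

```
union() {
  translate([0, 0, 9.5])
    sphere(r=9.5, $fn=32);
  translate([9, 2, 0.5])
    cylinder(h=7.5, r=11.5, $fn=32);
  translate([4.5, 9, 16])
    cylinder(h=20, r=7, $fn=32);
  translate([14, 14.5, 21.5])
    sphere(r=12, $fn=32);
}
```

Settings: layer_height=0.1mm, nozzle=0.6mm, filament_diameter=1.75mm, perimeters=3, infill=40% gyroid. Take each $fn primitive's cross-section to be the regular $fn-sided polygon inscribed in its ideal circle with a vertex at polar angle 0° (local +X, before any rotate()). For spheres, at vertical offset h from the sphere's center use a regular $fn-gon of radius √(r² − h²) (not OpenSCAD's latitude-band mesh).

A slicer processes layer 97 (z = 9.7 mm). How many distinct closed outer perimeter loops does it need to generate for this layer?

At z = 9.7 mm: the r=9.5 sphere slices to a regular 32-gon of circumradius 9.498 (√(r²−h²) with h=0.2 from center); the cylinder at (9, 2) is not intersected at this z (z outside [0.5, 8]); the cylinder at (4.5, 9) does not reach this height (z outside [16, 36]); the sphere at (14, 14.5): section is a regular 32-gon, circumradius = √(r²−h²) = √(12²−11.8²) = 2.182; Combining (union): the 2 present regions are separate (no shared area or edge), so areas and boundary lengths simply add and each stays a separate island — 2 connected regions. The result has 2 disconnected regions.

2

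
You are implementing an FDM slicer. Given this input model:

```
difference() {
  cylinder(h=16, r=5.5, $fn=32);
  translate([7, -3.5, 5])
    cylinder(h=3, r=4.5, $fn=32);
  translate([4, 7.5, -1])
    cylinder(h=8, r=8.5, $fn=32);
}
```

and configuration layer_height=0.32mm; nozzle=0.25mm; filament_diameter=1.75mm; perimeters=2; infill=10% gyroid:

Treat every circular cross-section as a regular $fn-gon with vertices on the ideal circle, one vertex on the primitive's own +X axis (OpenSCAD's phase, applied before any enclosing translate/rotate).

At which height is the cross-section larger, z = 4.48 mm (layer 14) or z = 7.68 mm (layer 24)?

layer 24 (z = 7.68 mm)

Layer 14 (z = 4.48): the r=5.5 cylinder gives a regular 32-gon of circumradius 5.5 (constant along its height) (area = (32/2)·5.500²·sin(360°/32) = 94.42 mm²); the cylinder at (7, -3.5) does not reach this height (z outside [5, 8]); the cylinder at (4, 7.5): section is a regular 32-gon, circumradius r=8.5 (area = (32/2)·8.500²·sin(360°/32) = 225.52 mm²); After the difference (first − rest): starting from the r=5.5 cylinder (94.42 mm²), the r=8.5 cylinder at (4, 7.5) partially overlaps it — only the 40.36 mm² overlap (of its 225.52 mm²) is removed, clipping the outline — area = 54.06 mm². So its area = 54.06 mm². Layer 24 (z = 7.68): the r=5.5 cylinder gives a regular 32-gon of circumradius 5.5 (constant along its height) (area = (32/2)·5.500²·sin(360°/32) = 94.42 mm²); the r=4.5 cylinder at (7, -3.5) gives a regular 32-gon of circumradius 4.5 (constant along its height) (area = (32/2)·4.500²·sin(360°/32) = 63.21 mm²); the cylinder at (4, 7.5) is absent (z outside [-1, 7]); Taking the first minus the rest: starting from the r=5.5 cylinder (94.42 mm²), the r=4.5 cylinder at (7, -3.5) partially overlaps it — only the 8.96 mm² overlap (of its 63.21 mm²) is removed, clipping the outline — area = 85.46 mm². So its area = 85.46 mm². Layer 24 is larger (85.46 vs 54.06 mm²).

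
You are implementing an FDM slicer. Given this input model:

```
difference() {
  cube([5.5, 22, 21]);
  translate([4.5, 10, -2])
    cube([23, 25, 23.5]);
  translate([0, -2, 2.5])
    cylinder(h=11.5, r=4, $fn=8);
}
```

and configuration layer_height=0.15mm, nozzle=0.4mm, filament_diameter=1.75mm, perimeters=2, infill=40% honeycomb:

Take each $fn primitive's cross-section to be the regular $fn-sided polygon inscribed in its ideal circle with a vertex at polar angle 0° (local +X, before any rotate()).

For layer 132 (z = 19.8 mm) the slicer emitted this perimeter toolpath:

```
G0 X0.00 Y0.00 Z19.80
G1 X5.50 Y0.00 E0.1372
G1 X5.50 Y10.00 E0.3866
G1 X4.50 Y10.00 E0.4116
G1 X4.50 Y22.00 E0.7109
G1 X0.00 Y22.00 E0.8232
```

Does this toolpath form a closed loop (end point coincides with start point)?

no

Start point (G0): (0.00, 0.00). End point (last G1): the path does not return to the start — open.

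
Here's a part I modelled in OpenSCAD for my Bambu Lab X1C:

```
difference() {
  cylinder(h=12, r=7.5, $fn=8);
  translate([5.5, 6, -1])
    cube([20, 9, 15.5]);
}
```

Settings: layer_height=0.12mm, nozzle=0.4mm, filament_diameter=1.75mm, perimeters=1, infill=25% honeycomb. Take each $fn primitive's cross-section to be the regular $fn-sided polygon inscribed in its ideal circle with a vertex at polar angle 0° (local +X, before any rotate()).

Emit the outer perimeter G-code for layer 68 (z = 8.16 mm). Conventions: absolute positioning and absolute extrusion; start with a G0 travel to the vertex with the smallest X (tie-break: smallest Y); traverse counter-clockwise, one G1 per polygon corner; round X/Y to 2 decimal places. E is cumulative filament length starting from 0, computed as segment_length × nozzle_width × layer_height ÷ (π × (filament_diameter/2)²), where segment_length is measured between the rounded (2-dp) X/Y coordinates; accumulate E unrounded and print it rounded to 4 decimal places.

G0 X-7.50 Y0.00 Z8.16
G1 X-5.30 Y-5.30 E0.1145
G1 X0.00 Y-7.50 E0.2290
G1 X5.30 Y-5.30 E0.3436
G1 X7.50 Y0.00 E0.4581
G1 X5.30 Y5.30 E0.5726
G1 X0.00 Y7.50 E0.6871
G1 X-5.30 Y5.30 E0.8016
G1 X-7.50 Y0.00 E0.9161

At z = 8.16 mm: the cylinder: section is a regular 8-gon, circumradius r=7.5; the cube at (5.5, 6) is present — its section is the full 20×9 rectangle; Subtracting the remaining from the first: starting from the r=7.5 cylinder, the 20×9 cube at (5.5, 6) misses the remaining region (no effect) — 1 connected region. The outline is a single polygon with 8 vertices. Extrusion per mm of travel: 0.4 × 0.12 / (π × 0.875²) = 0.019956. Accumulating E over each segment gives final E = 0.9161.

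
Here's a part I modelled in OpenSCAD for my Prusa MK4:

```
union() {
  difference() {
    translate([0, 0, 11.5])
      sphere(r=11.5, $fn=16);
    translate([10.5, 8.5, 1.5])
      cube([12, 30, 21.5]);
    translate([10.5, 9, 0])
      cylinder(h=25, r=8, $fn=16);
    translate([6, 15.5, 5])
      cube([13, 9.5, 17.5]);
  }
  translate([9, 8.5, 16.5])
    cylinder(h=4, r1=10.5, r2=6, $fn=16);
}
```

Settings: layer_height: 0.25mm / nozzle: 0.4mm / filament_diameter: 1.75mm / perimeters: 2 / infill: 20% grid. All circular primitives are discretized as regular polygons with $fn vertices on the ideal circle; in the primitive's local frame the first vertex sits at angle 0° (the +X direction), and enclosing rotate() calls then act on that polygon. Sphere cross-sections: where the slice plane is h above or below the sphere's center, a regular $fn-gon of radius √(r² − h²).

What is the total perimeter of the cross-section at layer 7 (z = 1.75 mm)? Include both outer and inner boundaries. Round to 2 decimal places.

At z = 1.75 mm: the sphere: section is a regular 16-gon, circumradius = √(r²−h²) = √(11.5²−9.75²) = 6.098 (perimeter = 2·16·6.098·sin(180°/16) = 38.07 mm); the cube at (10.5, 8.5) is present — its section is the full 12×30 rectangle (perimeter 84.00 mm); the r=8 cylinder at (10.5, 9) gives a regular 16-gon of circumradius 8 (constant along its height) (perimeter = 2·16·8.000·sin(180°/16) = 49.94 mm); the cube at (6, 15.5) is absent (z outside [5, 22.5]); Subtracting the remaining from the first: starting from the r=11.5 sphere, the 12×30 cube at (10.5, 8.5) misses the remaining region (no effect); the r=8 cylinder at (10.5, 9) partially overlaps it — only the 0.13 mm² overlap (of its 195.93 mm²) is removed, clipping the outline — boundary = 38.07 mm; the cone at (9, 8.5) is not intersected at this z (z outside [16.5, 20.5]); Taking the union: only the result so far is present, so the union is just that shape — boundary = 38.07 mm. Overall, the cross-section is a single solid region. Total boundary length (outer) = 38.07 mm.

38.07 mm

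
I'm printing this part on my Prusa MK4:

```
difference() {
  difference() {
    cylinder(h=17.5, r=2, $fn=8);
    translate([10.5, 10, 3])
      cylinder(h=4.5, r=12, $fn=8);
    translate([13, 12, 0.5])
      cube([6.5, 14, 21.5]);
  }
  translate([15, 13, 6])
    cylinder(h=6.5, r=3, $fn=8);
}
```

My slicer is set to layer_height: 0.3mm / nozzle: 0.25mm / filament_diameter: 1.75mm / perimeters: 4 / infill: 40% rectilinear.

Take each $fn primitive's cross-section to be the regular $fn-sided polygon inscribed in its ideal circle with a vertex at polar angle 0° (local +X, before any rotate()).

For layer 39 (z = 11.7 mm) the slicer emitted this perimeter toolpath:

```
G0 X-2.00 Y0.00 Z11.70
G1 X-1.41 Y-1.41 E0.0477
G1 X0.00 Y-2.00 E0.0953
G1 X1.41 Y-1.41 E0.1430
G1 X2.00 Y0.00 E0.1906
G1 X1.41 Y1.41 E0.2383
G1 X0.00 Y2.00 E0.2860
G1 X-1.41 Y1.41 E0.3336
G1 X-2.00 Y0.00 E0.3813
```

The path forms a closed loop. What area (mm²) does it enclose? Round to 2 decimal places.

Apply the shoelace formula to the sequence of (X, Y) vertices; enclosed area = 11.28 mm².

11.28 mm²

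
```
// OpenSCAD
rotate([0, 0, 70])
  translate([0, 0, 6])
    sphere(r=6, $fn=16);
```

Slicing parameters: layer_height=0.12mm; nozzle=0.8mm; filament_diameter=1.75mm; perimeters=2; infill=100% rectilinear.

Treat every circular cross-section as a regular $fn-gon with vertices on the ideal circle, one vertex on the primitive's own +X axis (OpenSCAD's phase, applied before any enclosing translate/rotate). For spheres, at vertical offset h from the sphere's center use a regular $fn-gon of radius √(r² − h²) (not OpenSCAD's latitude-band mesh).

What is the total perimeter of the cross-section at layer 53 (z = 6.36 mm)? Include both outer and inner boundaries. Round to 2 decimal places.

37.39 mm

At z = 6.36 mm: the sphere: section is a regular 16-gon, circumradius = √(r²−h²) = √(6²−0.36²) = 5.989 (perimeter = 2·16·5.989·sin(180°/16) = 37.39 mm); (whole slice rotated 70° about Z — lengths, areas and connectivity unchanged). Overall, the cross-section is a single solid region. Total boundary length (outer) = 37.39 mm.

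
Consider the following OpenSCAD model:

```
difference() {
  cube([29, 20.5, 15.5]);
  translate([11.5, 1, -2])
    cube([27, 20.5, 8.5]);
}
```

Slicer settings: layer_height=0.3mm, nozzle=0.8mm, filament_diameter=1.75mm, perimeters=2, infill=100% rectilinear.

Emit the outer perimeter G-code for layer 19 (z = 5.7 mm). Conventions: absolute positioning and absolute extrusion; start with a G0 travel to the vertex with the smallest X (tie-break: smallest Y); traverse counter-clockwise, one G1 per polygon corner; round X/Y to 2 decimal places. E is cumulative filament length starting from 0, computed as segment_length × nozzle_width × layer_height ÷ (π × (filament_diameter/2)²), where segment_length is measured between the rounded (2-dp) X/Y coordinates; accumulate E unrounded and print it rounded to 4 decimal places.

G0 X0.00 Y0.00 Z5.70
G1 X29.00 Y0.00 E2.8936
G1 X29.00 Y1.00 E2.9934
G1 X11.50 Y1.00 E4.7396
G1 X11.50 Y20.50 E6.6853
G1 X0.00 Y20.50 E7.8328
G1 X0.00 Y0.00 E9.8783

At z = 5.7 mm: the cube (footprint 29×20.5) is included at this height; the 27×20.5 cube at (11.5, 1) contributes its full rectangle; Subtracting the remaining from the first: starting from the 29×20.5 cube, the 27×20.5 cube at (11.5, 1) partially overlaps it — only the 341.25 mm² overlap (of its 553.50 mm²) is removed, clipping the outline — 1 connected region. The outline is a single polygon with 6 vertices. Extrusion per mm of travel: 0.8 × 0.3 / (π × 0.875²) = 0.099780. Accumulating E over each segment gives final E = 9.8783.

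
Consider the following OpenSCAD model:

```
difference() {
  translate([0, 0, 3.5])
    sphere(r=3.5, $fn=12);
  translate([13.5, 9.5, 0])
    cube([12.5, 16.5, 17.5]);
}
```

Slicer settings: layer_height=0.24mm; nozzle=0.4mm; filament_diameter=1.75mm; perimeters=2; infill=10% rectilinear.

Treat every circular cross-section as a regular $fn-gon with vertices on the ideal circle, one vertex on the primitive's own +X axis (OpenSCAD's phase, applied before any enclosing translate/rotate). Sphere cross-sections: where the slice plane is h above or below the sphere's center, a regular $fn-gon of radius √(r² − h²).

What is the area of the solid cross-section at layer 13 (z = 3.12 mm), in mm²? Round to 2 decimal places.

36.32 mm²

At z = 3.12 mm: the r=3.5 sphere contributes a regular 12-gon of circumradius √(3.5²−0.38²) = 3.479 (area = (12/2)·3.479²·sin(360°/12) = 36.32 mm²); the cube at (13.5, 9.5) is present — its section is the full 12.5×16.5 rectangle (area 206.25 mm²); Subtracting the remaining from the first: starting from the r=3.5 sphere (36.32 mm²), the 12.5×16.5 cube at (13.5, 9.5) misses the remaining region (no effect) — area = 36.32 mm². Overall, the cross-section is a single solid region. Net area = 36.32 mm².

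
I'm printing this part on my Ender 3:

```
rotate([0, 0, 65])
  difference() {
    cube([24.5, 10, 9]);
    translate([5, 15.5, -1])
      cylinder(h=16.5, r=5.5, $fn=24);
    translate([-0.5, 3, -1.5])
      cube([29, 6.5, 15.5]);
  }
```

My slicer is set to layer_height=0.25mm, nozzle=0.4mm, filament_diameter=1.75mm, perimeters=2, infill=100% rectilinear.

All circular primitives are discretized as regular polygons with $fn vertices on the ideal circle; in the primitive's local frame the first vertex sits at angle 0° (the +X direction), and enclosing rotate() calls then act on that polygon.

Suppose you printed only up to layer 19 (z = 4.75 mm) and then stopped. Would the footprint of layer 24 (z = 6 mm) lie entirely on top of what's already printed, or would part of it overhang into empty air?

entirely on top

Compare the two slices. At z = 4.75: the cube is present — its section is the full 24.5×10 rectangle (area 245.00 mm²); the cylinder at (5, 15.5): section is a regular 24-gon, circumradius r=5.5 (area = (24/2)·5.500²·sin(360°/24) = 93.95 mm²); the cube at (-0.5, 3) is present — its section is the full 29×6.5 rectangle (area 188.50 mm²); Taking the first minus the rest: starting from the 24.5×10 cube (245.00 mm²), the r=5.5 cylinder at (5, 15.5) misses the remaining region (no effect); the 29×6.5 cube at (-0.5, 3) partially overlaps it — only the 159.25 mm² overlap (of its 188.50 mm²) is removed, clipping the outline — area = 85.75 mm²; (whole slice rotated 65° about Z — lengths, areas and connectivity unchanged). At z = 6: the 24.5×10 cube contributes its full rectangle (area 245.00 mm²); the r=5.5 cylinder at (5, 15.5) gives a regular 24-gon of circumradius 5.5 (constant along its height) (area = (24/2)·5.500²·sin(360°/24) = 93.95 mm²); the 29×6.5 cube at (-0.5, 3) contributes its full rectangle (area 188.50 mm²); After the difference (first − rest): starting from the 24.5×10 cube (245.00 mm²), the r=5.5 cylinder at (5, 15.5) misses the remaining region (no effect); the 29×6.5 cube at (-0.5, 3) partially overlaps it — only the 159.25 mm² overlap (of its 188.50 mm²) is removed, clipping the outline — area = 85.75 mm²; (whole slice rotated 65° about Z — lengths, areas and connectivity unchanged). Checking containment: the cross-section at z = 6 is a subset of the cross-section at z = 4.75.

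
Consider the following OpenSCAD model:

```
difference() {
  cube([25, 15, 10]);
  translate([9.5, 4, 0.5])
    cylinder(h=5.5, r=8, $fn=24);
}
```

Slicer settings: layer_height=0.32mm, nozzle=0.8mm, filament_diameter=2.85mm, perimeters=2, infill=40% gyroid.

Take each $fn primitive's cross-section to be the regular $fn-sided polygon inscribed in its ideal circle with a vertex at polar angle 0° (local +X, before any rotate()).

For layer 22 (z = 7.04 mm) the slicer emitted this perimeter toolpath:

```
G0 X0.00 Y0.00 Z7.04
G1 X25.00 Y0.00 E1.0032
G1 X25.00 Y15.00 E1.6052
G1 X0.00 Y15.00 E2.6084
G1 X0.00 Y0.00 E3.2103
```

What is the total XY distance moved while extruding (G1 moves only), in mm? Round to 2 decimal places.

Sum the Euclidean lengths of each G1 segment: total = 80.00 mm.

80.00 mm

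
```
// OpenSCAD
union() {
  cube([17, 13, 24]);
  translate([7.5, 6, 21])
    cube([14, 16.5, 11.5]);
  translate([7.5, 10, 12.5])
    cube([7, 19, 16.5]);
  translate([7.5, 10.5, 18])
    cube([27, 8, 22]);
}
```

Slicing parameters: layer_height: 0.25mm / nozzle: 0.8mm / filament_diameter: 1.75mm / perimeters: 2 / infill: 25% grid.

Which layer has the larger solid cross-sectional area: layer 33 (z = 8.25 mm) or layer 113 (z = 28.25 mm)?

layer 113 (z = 28.25 mm)

Layer 33 (z = 8.25): the 17×13 cube contributes its full rectangle (area 221.00 mm²); the cube at (7.5, 6) does not reach this height (z outside [21, 32.5]); the cube at (7.5, 10) is not intersected at this z (z outside [12.5, 29]); the cube at (7.5, 10.5) does not reach this height (z outside [18, 40]); Taking the union: only the 17×13 cube is present, so the union is just that shape — area = 221.00 mm². So its area = 221.00 mm². Layer 113 (z = 28.25): the cube does not reach this height (z outside [0, 24]); the cube at (7.5, 6) (footprint 14×16.5) is included at this height (area 231.00 mm²); the cube at (7.5, 10) is present — its section is the full 7×19 rectangle (area 133.00 mm²); the 27×8 cube at (7.5, 10.5) contributes its full rectangle (area 216.00 mm²); Combining (union): the regions partially overlap — summed areas 580.00 mm² minus the doubly-counted overlap 199.50 mm² gives 380.50 mm² — area = 380.50 mm². So its area = 380.50 mm². Layer 113 is larger (380.50 vs 221.00 mm²).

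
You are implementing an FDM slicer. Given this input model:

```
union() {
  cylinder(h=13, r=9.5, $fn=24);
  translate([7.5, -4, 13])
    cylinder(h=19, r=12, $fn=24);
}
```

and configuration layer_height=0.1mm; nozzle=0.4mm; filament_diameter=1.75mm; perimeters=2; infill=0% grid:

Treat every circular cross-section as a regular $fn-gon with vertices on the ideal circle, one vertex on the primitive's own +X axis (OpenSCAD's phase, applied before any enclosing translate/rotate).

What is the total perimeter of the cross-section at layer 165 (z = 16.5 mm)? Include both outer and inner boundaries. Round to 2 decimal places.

75.18 mm

At z = 16.5 mm: the cylinder is not intersected at this z (z outside [0, 13]); the r=12 cylinder at (7.5, -4) gives a regular 24-gon of circumradius 12 (constant along its height) (perimeter = 2·24·12.000·sin(180°/24) = 75.18 mm); Combining (union): only the r=12 cylinder at (7.5, -4) is present, so the union is just that shape — boundary = 75.18 mm. Overall, the cross-section is a single solid region. Total boundary length (outer) = 75.18 mm.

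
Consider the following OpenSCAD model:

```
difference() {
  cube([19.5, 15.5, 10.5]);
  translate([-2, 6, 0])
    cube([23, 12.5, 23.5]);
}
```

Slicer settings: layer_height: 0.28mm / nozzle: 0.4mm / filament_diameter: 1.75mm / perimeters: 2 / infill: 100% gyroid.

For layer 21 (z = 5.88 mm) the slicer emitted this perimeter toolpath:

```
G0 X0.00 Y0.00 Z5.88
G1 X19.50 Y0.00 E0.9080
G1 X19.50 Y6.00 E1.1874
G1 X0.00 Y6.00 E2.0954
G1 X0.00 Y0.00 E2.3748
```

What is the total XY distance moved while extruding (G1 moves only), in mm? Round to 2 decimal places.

Sum the Euclidean lengths of each G1 segment: total = 51.00 mm.

51.00 mm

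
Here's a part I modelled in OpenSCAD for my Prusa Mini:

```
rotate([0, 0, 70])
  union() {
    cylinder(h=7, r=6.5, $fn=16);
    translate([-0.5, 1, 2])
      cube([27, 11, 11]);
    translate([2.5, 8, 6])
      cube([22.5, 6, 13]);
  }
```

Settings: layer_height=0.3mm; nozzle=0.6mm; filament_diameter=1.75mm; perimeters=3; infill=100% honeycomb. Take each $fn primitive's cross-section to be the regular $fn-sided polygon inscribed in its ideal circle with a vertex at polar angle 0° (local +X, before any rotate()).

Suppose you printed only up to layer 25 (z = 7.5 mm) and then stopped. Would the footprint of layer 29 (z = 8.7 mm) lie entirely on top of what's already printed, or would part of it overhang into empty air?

Compare the two slices. At z = 7.5: the cylinder does not reach this height (z outside [0, 7]); the cube at (-0.5, 1) (footprint 27×11) is included at this height (area 297.00 mm²); the 22.5×6 cube at (2.5, 8) contributes its full rectangle (area 135.00 mm²); Combining (union): the regions partially overlap — summed areas 432.00 mm² minus the doubly-counted overlap 90.00 mm² gives 342.00 mm² — area = 342.00 mm²; (whole slice rotated 70° about Z — lengths, areas and connectivity unchanged). At z = 8.7: the cylinder is absent (z outside [0, 7]); the cube at (-0.5, 1) (footprint 27×11) is included at this height (area 297.00 mm²); the cube at (2.5, 8) is present — its section is the full 22.5×6 rectangle (area 135.00 mm²); Combining (union): the regions partially overlap — summed areas 432.00 mm² minus the doubly-counted overlap 90.00 mm² gives 342.00 mm² — area = 342.00 mm²; (whole slice rotated 70° about Z — lengths, areas and connectivity unchanged). Checking containment: the cross-section at z = 8.7 is a subset of the cross-section at z = 7.5.

entirely on top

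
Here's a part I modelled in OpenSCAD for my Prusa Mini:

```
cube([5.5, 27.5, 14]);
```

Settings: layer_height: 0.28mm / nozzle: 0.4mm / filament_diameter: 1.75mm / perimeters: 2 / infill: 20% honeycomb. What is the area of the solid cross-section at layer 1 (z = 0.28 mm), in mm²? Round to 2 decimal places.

151.25 mm²

At z = 0.28 mm: the cube is present — its section is the full 5.5×27.5 rectangle (area 151.25 mm²). Overall, the cross-section is a single solid region. Net area = 151.25 mm².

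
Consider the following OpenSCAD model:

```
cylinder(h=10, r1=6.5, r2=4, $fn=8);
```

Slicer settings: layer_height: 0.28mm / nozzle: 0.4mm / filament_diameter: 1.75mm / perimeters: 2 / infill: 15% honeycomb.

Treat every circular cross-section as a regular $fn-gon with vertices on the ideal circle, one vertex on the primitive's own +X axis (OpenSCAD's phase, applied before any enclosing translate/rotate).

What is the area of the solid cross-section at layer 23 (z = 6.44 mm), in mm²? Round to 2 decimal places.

At z = 6.44 mm: the cone: at t=0.644 of its height the radius interpolates to r₁+(r₂−r₁)t = 4.890, giving a regular 8-gon of that circumradius (area = (8/2)·4.890²·sin(360°/8) = 67.63 mm²). Overall, the cross-section is a single solid region. Net area = 67.63 mm².

67.63 mm²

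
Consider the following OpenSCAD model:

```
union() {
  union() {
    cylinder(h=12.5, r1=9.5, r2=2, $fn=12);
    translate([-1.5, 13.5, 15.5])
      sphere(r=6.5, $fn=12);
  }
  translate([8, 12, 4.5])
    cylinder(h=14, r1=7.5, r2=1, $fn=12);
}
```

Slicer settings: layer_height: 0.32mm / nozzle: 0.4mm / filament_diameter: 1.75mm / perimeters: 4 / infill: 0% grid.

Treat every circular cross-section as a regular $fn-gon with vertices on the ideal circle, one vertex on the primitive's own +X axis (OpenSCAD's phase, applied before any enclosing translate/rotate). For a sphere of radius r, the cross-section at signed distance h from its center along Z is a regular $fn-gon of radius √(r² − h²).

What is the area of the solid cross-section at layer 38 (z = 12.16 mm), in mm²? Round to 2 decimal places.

At z = 12.16 mm: the cone (r1=9.5→r2=2) has section circumradius 2.204 here — a regular 12-gon (area = (12/2)·2.204²·sin(360°/12) = 14.57 mm²); the sphere at (-1.5, 13.5): section is a regular 12-gon, circumradius = √(r²−h²) = √(6.5²−3.34²) = 5.576 (area = (12/2)·5.576²·sin(360°/12) = 93.28 mm²); Taking the union: the 2 present regions are separate (no shared area or edge), so areas and boundary lengths simply add and each stays a separate island — area = 107.86 mm²; the cone at (8, 12) contributes a regular 12-gon of circumradius 3.944 (interpolated between r1=7.5 and r2=1 at t=0.547) (area = (12/2)·3.944²·sin(360°/12) = 46.66 mm²); Combining (union): the 2 present regions are separate (no shared area or edge), so areas and boundary lengths simply add and each stays a separate island — area = 154.51 mm². Overall, the cross-section has 3 separate islands. Net area = 154.51 mm².

154.51 mm²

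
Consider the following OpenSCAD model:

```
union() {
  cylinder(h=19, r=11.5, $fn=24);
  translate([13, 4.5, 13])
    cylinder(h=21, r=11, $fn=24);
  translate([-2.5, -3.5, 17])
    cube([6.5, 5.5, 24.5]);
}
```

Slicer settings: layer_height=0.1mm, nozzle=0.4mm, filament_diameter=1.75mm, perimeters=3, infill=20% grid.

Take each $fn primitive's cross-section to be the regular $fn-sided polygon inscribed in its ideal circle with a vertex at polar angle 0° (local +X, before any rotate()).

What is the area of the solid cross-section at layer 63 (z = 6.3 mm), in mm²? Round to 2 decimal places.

At z = 6.3 mm: the r=11.5 cylinder contributes a regular 24-gon of circumradius 11.5 (area = (24/2)·11.500²·sin(360°/24) = 410.75 mm²); the cylinder at (13, 4.5) is absent (z outside [13, 34]); the cube at (-2.5, -3.5) is absent (z outside [17, 41.5]); Merging all regions: only the r=11.5 cylinder is present, so the union is just that shape — area = 410.75 mm². Overall, the cross-section is a single solid region. Net area = 410.75 mm².

410.75 mm²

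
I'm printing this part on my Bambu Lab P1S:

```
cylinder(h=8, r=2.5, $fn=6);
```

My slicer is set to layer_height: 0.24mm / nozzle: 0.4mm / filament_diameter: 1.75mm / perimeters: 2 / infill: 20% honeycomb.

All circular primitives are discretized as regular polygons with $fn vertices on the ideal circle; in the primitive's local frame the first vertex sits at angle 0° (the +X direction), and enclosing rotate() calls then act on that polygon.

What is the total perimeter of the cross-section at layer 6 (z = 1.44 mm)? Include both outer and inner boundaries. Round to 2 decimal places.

At z = 1.44 mm: the r=2.5 cylinder gives a regular 6-gon of circumradius 2.5 (constant along its height) (perimeter = 2·6·2.500·sin(180°/6) = 15.00 mm). Overall, the cross-section is a single solid region. Total boundary length (outer) = 15.00 mm.

15.00 mm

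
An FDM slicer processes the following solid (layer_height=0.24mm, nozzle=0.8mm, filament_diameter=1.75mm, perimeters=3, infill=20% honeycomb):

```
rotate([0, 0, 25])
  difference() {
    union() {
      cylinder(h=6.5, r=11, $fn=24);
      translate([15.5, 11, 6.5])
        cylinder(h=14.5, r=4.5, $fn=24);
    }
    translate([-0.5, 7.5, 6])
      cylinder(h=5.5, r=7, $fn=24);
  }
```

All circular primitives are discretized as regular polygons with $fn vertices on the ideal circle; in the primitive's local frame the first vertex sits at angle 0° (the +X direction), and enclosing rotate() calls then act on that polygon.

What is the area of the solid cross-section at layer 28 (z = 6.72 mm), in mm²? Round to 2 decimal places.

62.89 mm²

At z = 6.72 mm: the cylinder is absent (z outside [0, 6.5]); the cylinder at (15.5, 11): section is a regular 24-gon, circumradius r=4.5 (area = (24/2)·4.500²·sin(360°/24) = 62.89 mm²); Taking the union: only the r=4.5 cylinder at (15.5, 11) is present, so the union is just that shape — area = 62.89 mm²; the r=7 cylinder at (-0.5, 7.5) contributes a regular 24-gon of circumradius 7 (area = (24/2)·7.000²·sin(360°/24) = 152.19 mm²); Subtracting the remaining from the first: starting from that combined region (62.89 mm²), the r=7 cylinder at (-0.5, 7.5) misses the remaining region (no effect) — area = 62.89 mm²; (rotated 25° about Z; rotation is an isometry so areas/perimeters/island counts are preserved). Overall, the cross-section is a single solid region. Net area = 62.89 mm².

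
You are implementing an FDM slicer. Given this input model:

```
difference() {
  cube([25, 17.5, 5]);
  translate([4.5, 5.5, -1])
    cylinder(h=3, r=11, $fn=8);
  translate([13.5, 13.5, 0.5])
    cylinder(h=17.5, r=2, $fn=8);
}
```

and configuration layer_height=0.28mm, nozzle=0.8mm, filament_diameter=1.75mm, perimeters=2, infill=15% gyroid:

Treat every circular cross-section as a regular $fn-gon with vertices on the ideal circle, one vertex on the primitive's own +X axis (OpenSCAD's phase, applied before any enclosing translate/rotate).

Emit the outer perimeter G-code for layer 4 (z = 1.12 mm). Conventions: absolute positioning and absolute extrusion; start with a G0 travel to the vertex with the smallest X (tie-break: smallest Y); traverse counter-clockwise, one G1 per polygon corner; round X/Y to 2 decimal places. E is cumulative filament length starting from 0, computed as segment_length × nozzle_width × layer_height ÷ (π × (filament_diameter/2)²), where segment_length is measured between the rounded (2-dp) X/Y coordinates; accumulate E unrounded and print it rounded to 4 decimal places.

G0 X0.00 Y14.64 Z1.12
G1 X4.50 Y16.50 E0.4535
G1 X11.54 Y13.59 E1.1629
G1 X12.09 Y14.91 E1.2961
G1 X13.50 Y15.50 E1.4384
G1 X14.91 Y14.91 E1.5808
G1 X15.50 Y13.50 E1.7231
G1 X14.91 Y12.09 E1.8654
G1 X13.50 Y11.50 E2.0078
G1 X12.91 Y11.74 E2.0671
G1 X15.50 Y5.50 E2.6963
G1 X13.22 Y0.00 E3.2508
G1 X25.00 Y0.00 E4.3478
G1 X25.00 Y17.50 E5.9776
G1 X0.00 Y17.50 E8.3058
G1 X0.00 Y14.64 E8.5721

At z = 1.12 mm: the cube is present — its section is the full 25×17.5 rectangle; the r=11 cylinder at (4.5, 5.5) gives a regular 8-gon of circumradius 11 (constant along its height); the r=2 cylinder at (13.5, 13.5) gives a regular 8-gon of circumradius 2 (constant along its height); Taking the first minus the rest: starting from the 25×17.5 cube, the r=11 cylinder at (4.5, 5.5) partially overlaps it — only the 209.85 mm² overlap (of its 342.24 mm²) is removed, clipping the outline; the r=2 cylinder at (13.5, 13.5) partially overlaps it — only the 10.26 mm² overlap (of its 11.31 mm²) is removed, clipping the outline — 1 connected region. The outline is a single polygon with 15 vertices. Extrusion per mm of travel: 0.8 × 0.28 / (π × 0.875²) = 0.093128. Accumulating E over each segment gives final E = 8.5721.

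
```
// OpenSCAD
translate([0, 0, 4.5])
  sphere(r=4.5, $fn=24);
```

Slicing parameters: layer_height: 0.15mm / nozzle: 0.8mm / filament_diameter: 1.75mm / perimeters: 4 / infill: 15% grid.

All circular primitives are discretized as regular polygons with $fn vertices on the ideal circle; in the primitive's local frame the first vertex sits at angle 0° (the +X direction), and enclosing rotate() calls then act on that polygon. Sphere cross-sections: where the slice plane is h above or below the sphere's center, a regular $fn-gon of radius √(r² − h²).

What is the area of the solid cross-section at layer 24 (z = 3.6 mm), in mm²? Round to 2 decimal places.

60.38 mm²

At z = 3.6 mm: the r=4.5 sphere contributes a regular 24-gon of circumradius √(4.5²−0.9²) = 4.409 (area = (24/2)·4.409²·sin(360°/24) = 60.38 mm²). Overall, the cross-section is a single solid region. Net area = 60.38 mm².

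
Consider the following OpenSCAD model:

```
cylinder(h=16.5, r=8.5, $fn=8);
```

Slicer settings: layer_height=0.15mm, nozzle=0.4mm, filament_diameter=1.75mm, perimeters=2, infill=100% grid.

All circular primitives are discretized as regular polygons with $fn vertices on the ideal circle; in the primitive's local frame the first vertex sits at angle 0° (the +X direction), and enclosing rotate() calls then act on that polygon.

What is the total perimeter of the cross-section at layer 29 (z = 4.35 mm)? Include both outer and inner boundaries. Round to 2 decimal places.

52.04 mm

At z = 4.35 mm: the r=8.5 cylinder gives a regular 8-gon of circumradius 8.5 (constant along its height) (perimeter = 2·8·8.500·sin(180°/8) = 52.04 mm). Overall, the cross-section is a single solid region. Total boundary length (outer) = 52.04 mm.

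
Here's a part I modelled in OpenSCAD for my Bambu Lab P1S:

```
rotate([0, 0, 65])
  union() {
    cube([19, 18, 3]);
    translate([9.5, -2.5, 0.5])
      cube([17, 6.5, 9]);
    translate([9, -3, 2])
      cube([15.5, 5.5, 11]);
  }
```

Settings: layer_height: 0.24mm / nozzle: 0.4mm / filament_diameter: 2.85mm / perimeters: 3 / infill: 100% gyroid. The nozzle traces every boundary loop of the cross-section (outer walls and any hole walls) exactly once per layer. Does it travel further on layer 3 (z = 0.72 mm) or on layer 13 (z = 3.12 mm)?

layer 3 (z = 0.72 mm)

Layer 3 (z = 0.72): the 19×18 cube contributes its full rectangle (perimeter 74.00 mm); the cube at (9.5, -2.5) (footprint 17×6.5) is included at this height (perimeter 47.00 mm); the cube at (9, -3) does not reach this height (z outside [2, 13]); Taking the union: the regions partially overlap (shared area 38.00 mm²), so the edge portions inside another operand are dropped and the merged outline is re-measured after clipping — boundary = 94.00 mm; (whole slice rotated 65° about Z — lengths, areas and connectivity unchanged). So its perimeter = 94.00 mm. Layer 13 (z = 3.12): the cube is not intersected at this z (z outside [0, 3]); the 17×6.5 cube at (9.5, -2.5) contributes its full rectangle (perimeter 47.00 mm); the 15.5×5.5 cube at (9, -3) contributes its full rectangle (perimeter 42.00 mm); Merging all regions: the regions partially overlap (shared area 75.00 mm²), so the edge portions inside another operand are dropped and the merged outline is re-measured after clipping — boundary = 49.00 mm; (rotated 65° about Z; rotation is an isometry so areas/perimeters/island counts are preserved). So its perimeter = 49.00 mm. Layer 3 is larger (94.00 vs 49.00 mm).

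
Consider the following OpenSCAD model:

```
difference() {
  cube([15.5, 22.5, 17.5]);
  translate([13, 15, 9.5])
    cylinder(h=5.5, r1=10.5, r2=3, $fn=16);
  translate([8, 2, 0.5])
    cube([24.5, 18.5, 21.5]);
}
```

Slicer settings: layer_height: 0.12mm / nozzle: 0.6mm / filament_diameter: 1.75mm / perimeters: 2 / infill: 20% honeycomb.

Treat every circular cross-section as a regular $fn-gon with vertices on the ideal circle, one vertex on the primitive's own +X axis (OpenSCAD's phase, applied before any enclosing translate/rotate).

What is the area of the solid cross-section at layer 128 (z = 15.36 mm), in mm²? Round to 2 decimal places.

At z = 15.36 mm: the cube (footprint 15.5×22.5) is included at this height (area 348.75 mm²); the cone at (13, 15) does not reach this height (z outside [9.5, 15]); the cube at (8, 2) is present — its section is the full 24.5×18.5 rectangle (area 453.25 mm²); After the difference (first − rest): starting from the 15.5×22.5 cube (348.75 mm²), the 24.5×18.5 cube at (8, 2) partially overlaps it — only the 138.75 mm² overlap (of its 453.25 mm²) is removed, clipping the outline — area = 210.00 mm². Overall, the cross-section is a single solid region. Net area = 210.00 mm².

210.00 mm²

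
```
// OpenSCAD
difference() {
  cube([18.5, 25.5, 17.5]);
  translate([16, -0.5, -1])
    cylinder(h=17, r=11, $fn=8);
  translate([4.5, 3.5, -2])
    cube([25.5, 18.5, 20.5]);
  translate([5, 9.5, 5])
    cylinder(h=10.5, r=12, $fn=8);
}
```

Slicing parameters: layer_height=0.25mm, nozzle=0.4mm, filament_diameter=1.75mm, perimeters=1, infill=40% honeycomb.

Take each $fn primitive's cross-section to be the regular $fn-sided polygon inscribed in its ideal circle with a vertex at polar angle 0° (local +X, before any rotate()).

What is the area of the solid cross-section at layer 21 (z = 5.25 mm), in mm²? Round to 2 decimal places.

72.13 mm²

At z = 5.25 mm: the 18.5×25.5 cube contributes its full rectangle (area 471.75 mm²); the cylinder at (16, -0.5): section is a regular 8-gon, circumradius r=11 (area = (8/2)·11.000²·sin(360°/8) = 342.24 mm²); the cube at (4.5, 3.5) is present — its section is the full 25.5×18.5 rectangle (area 471.75 mm²); the cylinder at (5, 9.5): section is a regular 8-gon, circumradius r=12 (area = (8/2)·12.000²·sin(360°/8) = 407.29 mm²); Taking the first minus the rest: starting from the 18.5×25.5 cube (471.75 mm²), the r=11 cylinder at (16, -0.5) partially overlaps it — only the 105.07 mm² overlap (of its 342.24 mm²) is removed, clipping the outline; the 25.5×18.5 cube at (4.5, 3.5) partially overlaps it — only the 197.92 mm² overlap (of its 471.75 mm²) is removed, clipping the outline; the r=12 cylinder at (5, 9.5) partially overlaps it — only the 96.64 mm² overlap (of its 407.29 mm²) is removed, clipping the outline — area = 72.13 mm². Overall, the cross-section is a single solid region. Net area = 72.13 mm².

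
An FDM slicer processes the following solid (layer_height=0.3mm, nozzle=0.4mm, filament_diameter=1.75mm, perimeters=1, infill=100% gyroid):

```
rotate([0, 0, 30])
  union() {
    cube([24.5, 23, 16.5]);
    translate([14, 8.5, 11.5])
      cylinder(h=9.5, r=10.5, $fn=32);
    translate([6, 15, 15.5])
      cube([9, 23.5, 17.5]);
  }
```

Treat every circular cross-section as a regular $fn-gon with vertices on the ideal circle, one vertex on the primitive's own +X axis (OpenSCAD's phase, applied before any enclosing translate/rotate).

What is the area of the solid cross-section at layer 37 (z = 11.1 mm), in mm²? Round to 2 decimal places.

563.50 mm²

At z = 11.1 mm: the cube is present — its section is the full 24.5×23 rectangle (area 563.50 mm²); the cylinder at (14, 8.5) is not intersected at this z (z outside [11.5, 21]); the cube at (6, 15) is absent (z outside [15.5, 33]); Taking the union: only the 24.5×23 cube is present, so the union is just that shape — area = 563.50 mm²; (whole slice rotated 30° about Z — lengths, areas and connectivity unchanged). Overall, the cross-section is a single solid region. Net area = 563.50 mm².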